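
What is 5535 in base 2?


Divide by 2 repeatedly:
5535 ÷ 2 = 2767 remainder 1
2767 ÷ 2 = 1383 remainder 1
1383 ÷ 2 = 691 remainder 1
691 ÷ 2 = 345 remainder 1
345 ÷ 2 = 172 remainder 1
172 ÷ 2 = 86 remainder 0
86 ÷ 2 = 43 remainder 0
43 ÷ 2 = 21 remainder 1
21 ÷ 2 = 10 remainder 1
10 ÷ 2 = 5 remainder 0
5 ÷ 2 = 2 remainder 1
2 ÷ 2 = 1 remainder 0
1 ÷ 2 = 0 remainder 1
Reading remainders bottom-up:
= 1010110011111


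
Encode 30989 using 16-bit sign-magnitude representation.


Sign bit: 0 (positive)
Magnitude: 30989 = 111100100001101
= 0111100100001101


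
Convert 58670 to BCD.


Each digit → 4-bit binary:
  5 → 0101
  8 → 1000
  6 → 0110
  7 → 0111
  0 → 0000
= 0101 1000 0110 0111 0000


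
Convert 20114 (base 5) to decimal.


Positional values (base 5):
  4 × 5^0 = 4 × 1 = 4
  1 × 5^1 = 1 × 5 = 5
  1 × 5^2 = 1 × 25 = 25
  0 × 5^3 = 0 × 125 = 0
  2 × 5^4 = 2 × 625 = 1250
Sum = 4 + 5 + 25 + 0 + 1250
= 1284


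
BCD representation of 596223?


Each digit → 4-bit binary:
  5 → 0101
  9 → 1001
  6 → 0110
  2 → 0010
  2 → 0010
  3 → 0011
= 0101 1001 0110 0010 0010 0011


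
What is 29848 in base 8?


Divide by 8 repeatedly:
29848 ÷ 8 = 3731 remainder 0
3731 ÷ 8 = 466 remainder 3
466 ÷ 8 = 58 remainder 2
58 ÷ 8 = 7 remainder 2
7 ÷ 8 = 0 remainder 7
Reading remainders bottom-up:
= 0o72230


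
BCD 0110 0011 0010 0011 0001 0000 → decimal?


Each 4-bit group → digit:
  0110 → 6
  0011 → 3
  0010 → 2
  0011 → 3
  0001 → 1
  0000 → 0
= 632310


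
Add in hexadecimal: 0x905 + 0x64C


Align and add column by column (LSB to MSB, each column mod 16 with carry):
  0905
+ 064C
  ----
  col 0: 5(5) + C(12) + 0 (carry in) = 17 → 1(1), carry out 1
  col 1: 0(0) + 4(4) + 1 (carry in) = 5 → 5(5), carry out 0
  col 2: 9(9) + 6(6) + 0 (carry in) = 15 → F(15), carry out 0
  col 3: 0(0) + 0(0) + 0 (carry in) = 0 → 0(0), carry out 0
Reading digits MSB→LSB: 0F51
Strip leading zeros: F51
= 0xF51


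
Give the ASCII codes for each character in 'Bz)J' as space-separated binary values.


String: 'Bz)J'  (4 characters)
Per-character ASCII lookup:
  'B': uppercase starts at 65: 'B' = 65 + 1 = 66 → 1000010
  'z': lowercase starts at 97: 'z' = 97 + 25 = 122 → 1111010
  ')': special character: ')' = 41 → 101001
  'J': uppercase starts at 65: 'J' = 65 + 9 = 74 → 1001010
= 1000010 1111010 101001 1001010


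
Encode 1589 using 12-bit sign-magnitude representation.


Sign bit: 0 (positive)
Magnitude: 1589 = 11000110101
= 011000110101


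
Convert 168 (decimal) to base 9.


Divide by 9 repeatedly:
168 ÷ 9 = 18 remainder 6
18 ÷ 9 = 2 remainder 0
2 ÷ 9 = 0 remainder 2
Reading remainders bottom-up:
= 206


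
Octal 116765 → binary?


Each octal digit → 3 binary bits:
  1 = 001
  1 = 001
  6 = 110
  7 = 111
  6 = 110
  5 = 101
Concatenate: 001 001 110 111 110 101
= 001001110111110101


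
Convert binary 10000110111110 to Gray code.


Binary: 10000110111110
Gray code: G = B XOR (B >> 1)
B >> 1 = 01000011011111
10000110111110 XOR 01000011011111:
  1 XOR 0 = 1
  0 XOR 1 = 1
  0 XOR 0 = 0
  0 XOR 0 = 0
  0 XOR 0 = 0
  1 XOR 0 = 1
  1 XOR 1 = 0
  0 XOR 1 = 1
  1 XOR 0 = 1
  1 XOR 1 = 0
  1 XOR 1 = 0
  1 XOR 1 = 0
  1 XOR 1 = 0
  0 XOR 1 = 1
= 11000101100001


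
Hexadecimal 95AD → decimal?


Positional values:
Position 0: D × 16^0 = 13 × 1 = 13
Position 1: A × 16^1 = 10 × 16 = 160
Position 2: 5 × 16^2 = 5 × 256 = 1280
Position 3: 9 × 16^3 = 9 × 4096 = 36864
Sum = 13 + 160 + 1280 + 36864
= 38317


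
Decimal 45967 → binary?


Divide by 2 repeatedly:
45967 ÷ 2 = 22983 remainder 1
22983 ÷ 2 = 11491 remainder 1
11491 ÷ 2 = 5745 remainder 1
5745 ÷ 2 = 2872 remainder 1
2872 ÷ 2 = 1436 remainder 0
1436 ÷ 2 = 718 remainder 0
718 ÷ 2 = 359 remainder 0
359 ÷ 2 = 179 remainder 1
179 ÷ 2 = 89 remainder 1
89 ÷ 2 = 44 remainder 1
44 ÷ 2 = 22 remainder 0
22 ÷ 2 = 11 remainder 0
11 ÷ 2 = 5 remainder 1
5 ÷ 2 = 2 remainder 1
2 ÷ 2 = 1 remainder 0
1 ÷ 2 = 0 remainder 1
Reading remainders bottom-up:
= 1011001110001111


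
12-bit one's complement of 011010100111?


Original: 011010100111
Invert all bits:
  bit 0: 0 → 1
  bit 1: 1 → 0
  bit 2: 1 → 0
  bit 3: 0 → 1
  bit 4: 1 → 0
  bit 5: 0 → 1
  bit 6: 1 → 0
  bit 7: 0 → 1
  bit 8: 0 → 1
  bit 9: 1 → 0
  bit 10: 1 → 0
  bit 11: 1 → 0
= 100101011000


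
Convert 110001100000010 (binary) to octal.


Group into 3-bit groups: 110001100000010
  110 = 6
  001 = 1
  100 = 4
  000 = 0
  010 = 2
= 0o61402


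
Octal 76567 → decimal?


Positional values:
Position 0: 7 × 8^0 = 7
Position 1: 6 × 8^1 = 48
Position 2: 5 × 8^2 = 320
Position 3: 6 × 8^3 = 3072
Position 4: 7 × 8^4 = 28672
Sum = 7 + 48 + 320 + 3072 + 28672
= 32119


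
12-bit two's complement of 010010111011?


Original: 010010111011
Step 1 - Invert all bits: 101101000100
Step 2 - Add 1: 101101000100 + 1
= 101101000101 (represents -1211)


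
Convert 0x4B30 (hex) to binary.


Each hex digit → 4 binary bits:
  4 = 0100
  B = 1011
  3 = 0011
  0 = 0000
Concatenate: 0100 1011 0011 0000
= 0100101100110000


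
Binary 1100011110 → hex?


Group into 4-bit nibbles: 001100011110
  0011 = 3
  0001 = 1
  1110 = E
= 0x31E


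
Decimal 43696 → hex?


Divide by 16 repeatedly:
43696 ÷ 16 = 2731 remainder 0 (0)
2731 ÷ 16 = 170 remainder 11 (B)
170 ÷ 16 = 10 remainder 10 (A)
10 ÷ 16 = 0 remainder 10 (A)
Reading remainders bottom-up:
= 0xAAB0


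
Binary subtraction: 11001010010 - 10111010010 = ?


Align and subtract column by column (LSB to MSB, borrowing when needed):
  11001010010
- 10111010010
  -----------
  col 0: (0 - 0 borrow-in) - 0 → 0 - 0 = 0, borrow out 0
  col 1: (1 - 0 borrow-in) - 1 → 1 - 1 = 0, borrow out 0
  col 2: (0 - 0 borrow-in) - 0 → 0 - 0 = 0, borrow out 0
  col 3: (0 - 0 borrow-in) - 0 → 0 - 0 = 0, borrow out 0
  col 4: (1 - 0 borrow-in) - 1 → 1 - 1 = 0, borrow out 0
  col 5: (0 - 0 borrow-in) - 0 → 0 - 0 = 0, borrow out 0
  col 6: (1 - 0 borrow-in) - 1 → 1 - 1 = 0, borrow out 0
  col 7: (0 - 0 borrow-in) - 1 → borrow from next column: (0+2) - 1 = 1, borrow out 1
  col 8: (0 - 1 borrow-in) - 1 → borrow from next column: (-1+2) - 1 = 0, borrow out 1
  col 9: (1 - 1 borrow-in) - 0 → 0 - 0 = 0, borrow out 0
  col 10: (1 - 0 borrow-in) - 1 → 1 - 1 = 0, borrow out 0
Reading bits MSB→LSB: 00010000000
Strip leading zeros: 10000000
= 10000000


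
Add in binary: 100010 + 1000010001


Align and add column by column (LSB to MSB, carry propagating):
  00000100010
+ 01000010001
  -----------
  col 0: 0 + 1 + 0 (carry in) = 1 → bit 1, carry out 0
  col 1: 1 + 0 + 0 (carry in) = 1 → bit 1, carry out 0
  col 2: 0 + 0 + 0 (carry in) = 0 → bit 0, carry out 0
  col 3: 0 + 0 + 0 (carry in) = 0 → bit 0, carry out 0
  col 4: 0 + 1 + 0 (carry in) = 1 → bit 1, carry out 0
  col 5: 1 + 0 + 0 (carry in) = 1 → bit 1, carry out 0
  col 6: 0 + 0 + 0 (carry in) = 0 → bit 0, carry out 0
  col 7: 0 + 0 + 0 (carry in) = 0 → bit 0, carry out 0
  col 8: 0 + 0 + 0 (carry in) = 0 → bit 0, carry out 0
  col 9: 0 + 1 + 0 (carry in) = 1 → bit 1, carry out 0
  col 10: 0 + 0 + 0 (carry in) = 0 → bit 0, carry out 0
Reading bits MSB→LSB: 01000110011
Strip leading zeros: 1000110011
= 1000110011


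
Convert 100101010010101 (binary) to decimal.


Positional values:
Bit 0: 1 × 2^0 = 1
Bit 2: 1 × 2^2 = 4
Bit 4: 1 × 2^4 = 16
Bit 7: 1 × 2^7 = 128
Bit 9: 1 × 2^9 = 512
Bit 11: 1 × 2^11 = 2048
Bit 14: 1 × 2^14 = 16384
Sum = 1 + 4 + 16 + 128 + 512 + 2048 + 16384
= 19093


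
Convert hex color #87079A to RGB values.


Hex: #87079A
R = 87₁₆ = 135
G = 07₁₆ = 7
B = 9A₁₆ = 154
= RGB(135, 7, 154)


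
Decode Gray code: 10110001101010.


Gray code: 10110001101010
MSB stays the same: 1
Each subsequent bit = prev_binary XOR current_gray:
  B[1] = 1 XOR 0 = 1
  B[2] = 1 XOR 1 = 0
  B[3] = 0 XOR 1 = 1
  B[4] = 1 XOR 0 = 1
  B[5] = 1 XOR 0 = 1
  B[6] = 1 XOR 0 = 1
  B[7] = 1 XOR 1 = 0
  B[8] = 0 XOR 1 = 1
  B[9] = 1 XOR 0 = 1
  B[10] = 1 XOR 1 = 0
  B[11] = 0 XOR 0 = 0
  B[12] = 0 XOR 1 = 1
  B[13] = 1 XOR 0 = 1
= 11011110110011 (14259 decimal)


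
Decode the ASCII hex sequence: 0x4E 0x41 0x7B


Codes (hex): 0x4E 0x41 0x7B
Per-code ASCII lookup:
  0x4E = 78  (range 65-90: uppercase, 78 - 65 = 13) → 'N'
  0x41 = 65  (range 65-90: uppercase, 65 - 65 = 0) → 'A'
  0x7B = 123  (special character) → '{'
= 'NA{'


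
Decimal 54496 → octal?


Divide by 8 repeatedly:
54496 ÷ 8 = 6812 remainder 0
6812 ÷ 8 = 851 remainder 4
851 ÷ 8 = 106 remainder 3
106 ÷ 8 = 13 remainder 2
13 ÷ 8 = 1 remainder 5
1 ÷ 8 = 0 remainder 1
Reading remainders bottom-up:
= 0o152340


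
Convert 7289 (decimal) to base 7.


Divide by 7 repeatedly:
7289 ÷ 7 = 1041 remainder 2
1041 ÷ 7 = 148 remainder 5
148 ÷ 7 = 21 remainder 1
21 ÷ 7 = 3 remainder 0
3 ÷ 7 = 0 remainder 3
Reading remainders bottom-up:
= 30152


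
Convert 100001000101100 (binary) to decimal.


Positional values:
Bit 2: 1 × 2^2 = 4
Bit 3: 1 × 2^3 = 8
Bit 5: 1 × 2^5 = 32
Bit 9: 1 × 2^9 = 512
Bit 14: 1 × 2^14 = 16384
Sum = 4 + 8 + 32 + 512 + 16384
= 16940


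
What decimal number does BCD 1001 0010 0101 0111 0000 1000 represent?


Each 4-bit group → digit:
  1001 → 9
  0010 → 2
  0101 → 5
  0111 → 7
  0000 → 0
  1000 → 8
= 925708


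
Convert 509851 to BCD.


Each digit → 4-bit binary:
  5 → 0101
  0 → 0000
  9 → 1001
  8 → 1000
  5 → 0101
  1 → 0001
= 0101 0000 1001 1000 0101 0001


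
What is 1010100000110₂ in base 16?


Group into 4-bit nibbles: 0001010100000110
  0001 = 1
  0101 = 5
  0000 = 0
  0110 = 6
= 0x1506


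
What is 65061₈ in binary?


Each octal digit → 3 binary bits:
  6 = 110
  5 = 101
  0 = 000
  6 = 110
  1 = 001
Concatenate: 110 101 000 110 001
= 110101000110001


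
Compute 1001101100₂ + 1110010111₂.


Align and add column by column (LSB to MSB, carry propagating):
  01001101100
+ 01110010111
  -----------
  col 0: 0 + 1 + 0 (carry in) = 1 → bit 1, carry out 0
  col 1: 0 + 1 + 0 (carry in) = 1 → bit 1, carry out 0
  col 2: 1 + 1 + 0 (carry in) = 2 → bit 0, carry out 1
  col 3: 1 + 0 + 1 (carry in) = 2 → bit 0, carry out 1
  col 4: 0 + 1 + 1 (carry in) = 2 → bit 0, carry out 1
  col 5: 1 + 0 + 1 (carry in) = 2 → bit 0, carry out 1
  col 6: 1 + 0 + 1 (carry in) = 2 → bit 0, carry out 1
  col 7: 0 + 1 + 1 (carry in) = 2 → bit 0, carry out 1
  col 8: 0 + 1 + 1 (carry in) = 2 → bit 0, carry out 1
  col 9: 1 + 1 + 1 (carry in) = 3 → bit 1, carry out 1
  col 10: 0 + 0 + 1 (carry in) = 1 → bit 1, carry out 0
Reading bits MSB→LSB: 11000000011
Strip leading zeros: 11000000011
= 11000000011


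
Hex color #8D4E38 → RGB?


Hex: #8D4E38
R = 8D₁₆ = 141
G = 4E₁₆ = 78
B = 38₁₆ = 56
= RGB(141, 78, 56)


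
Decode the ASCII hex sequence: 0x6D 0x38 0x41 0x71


Codes (hex): 0x6D 0x38 0x41 0x71
Per-code ASCII lookup:
  0x6D = 109  (range 97-122: lowercase, 109 - 97 = 12) → 'm'
  0x38 = 56  (range 48-57: digits, 56 - 48 = 8) → '8'
  0x41 = 65  (range 65-90: uppercase, 65 - 65 = 0) → 'A'
  0x71 = 113  (range 97-122: lowercase, 113 - 97 = 16) → 'q'
= 'm8Aq'


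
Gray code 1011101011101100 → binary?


Gray code: 1011101011101100
MSB stays the same: 1
Each subsequent bit = prev_binary XOR current_gray:
  B[1] = 1 XOR 0 = 1
  B[2] = 1 XOR 1 = 0
  B[3] = 0 XOR 1 = 1
  B[4] = 1 XOR 1 = 0
  B[5] = 0 XOR 0 = 0
  B[6] = 0 XOR 1 = 1
  B[7] = 1 XOR 0 = 1
  B[8] = 1 XOR 1 = 0
  B[9] = 0 XOR 1 = 1
  B[10] = 1 XOR 1 = 0
  B[11] = 0 XOR 0 = 0
  B[12] = 0 XOR 1 = 1
  B[13] = 1 XOR 1 = 0
  B[14] = 0 XOR 0 = 0
  B[15] = 0 XOR 0 = 0
= 1101001101001000 (54088 decimal)


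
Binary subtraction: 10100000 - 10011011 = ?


Align and subtract column by column (LSB to MSB, borrowing when needed):
  10100000
- 10011011
  --------
  col 0: (0 - 0 borrow-in) - 1 → borrow from next column: (0+2) - 1 = 1, borrow out 1
  col 1: (0 - 1 borrow-in) - 1 → borrow from next column: (-1+2) - 1 = 0, borrow out 1
  col 2: (0 - 1 borrow-in) - 0 → borrow from next column: (-1+2) - 0 = 1, borrow out 1
  col 3: (0 - 1 borrow-in) - 1 → borrow from next column: (-1+2) - 1 = 0, borrow out 1
  col 4: (0 - 1 borrow-in) - 1 → borrow from next column: (-1+2) - 1 = 0, borrow out 1
  col 5: (1 - 1 borrow-in) - 0 → 0 - 0 = 0, borrow out 0
  col 6: (0 - 0 borrow-in) - 0 → 0 - 0 = 0, borrow out 0
  col 7: (1 - 0 borrow-in) - 1 → 1 - 1 = 0, borrow out 0
Reading bits MSB→LSB: 00000101
Strip leading zeros: 101
= 101


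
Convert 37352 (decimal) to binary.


Divide by 2 repeatedly:
37352 ÷ 2 = 18676 remainder 0
18676 ÷ 2 = 9338 remainder 0
9338 ÷ 2 = 4669 remainder 0
4669 ÷ 2 = 2334 remainder 1
2334 ÷ 2 = 1167 remainder 0
1167 ÷ 2 = 583 remainder 1
583 ÷ 2 = 291 remainder 1
291 ÷ 2 = 145 remainder 1
145 ÷ 2 = 72 remainder 1
72 ÷ 2 = 36 remainder 0
36 ÷ 2 = 18 remainder 0
18 ÷ 2 = 9 remainder 0
9 ÷ 2 = 4 remainder 1
4 ÷ 2 = 2 remainder 0
2 ÷ 2 = 1 remainder 0
1 ÷ 2 = 0 remainder 1
Reading remainders bottom-up:
= 1001000111101000


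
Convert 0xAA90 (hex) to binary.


Each hex digit → 4 binary bits:
  A = 1010
  A = 1010
  9 = 1001
  0 = 0000
Concatenate: 1010 1010 1001 0000
= 1010101010010000


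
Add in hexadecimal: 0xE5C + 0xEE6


Align and add column by column (LSB to MSB, each column mod 16 with carry):
  0E5C
+ 0EE6
  ----
  col 0: C(12) + 6(6) + 0 (carry in) = 18 → 2(2), carry out 1
  col 1: 5(5) + E(14) + 1 (carry in) = 20 → 4(4), carry out 1
  col 2: E(14) + E(14) + 1 (carry in) = 29 → D(13), carry out 1
  col 3: 0(0) + 0(0) + 1 (carry in) = 1 → 1(1), carry out 0
Reading digits MSB→LSB: 1D42
Strip leading zeros: 1D42
= 0x1D42


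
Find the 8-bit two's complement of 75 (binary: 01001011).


Original: 01001011
Step 1 - Invert all bits: 10110100
Step 2 - Add 1: 10110100 + 1
= 10110101 (represents -75)


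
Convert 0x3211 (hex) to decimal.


Positional values:
Position 0: 1 × 16^0 = 1 × 1 = 1
Position 1: 1 × 16^1 = 1 × 16 = 16
Position 2: 2 × 16^2 = 2 × 256 = 512
Position 3: 3 × 16^3 = 3 × 4096 = 12288
Sum = 1 + 16 + 512 + 12288
= 12817


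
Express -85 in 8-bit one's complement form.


Original: 01010101
Invert all bits:
  bit 0: 0 → 1
  bit 1: 1 → 0
  bit 2: 0 → 1
  bit 3: 1 → 0
  bit 4: 0 → 1
  bit 5: 1 → 0
  bit 6: 0 → 1
  bit 7: 1 → 0
= 10101010


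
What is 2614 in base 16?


Divide by 16 repeatedly:
2614 ÷ 16 = 163 remainder 6 (6)
163 ÷ 16 = 10 remainder 3 (3)
10 ÷ 16 = 0 remainder 10 (A)
Reading remainders bottom-up:
= 0xA36


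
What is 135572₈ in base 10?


Positional values:
Position 0: 2 × 8^0 = 2
Position 1: 7 × 8^1 = 56
Position 2: 5 × 8^2 = 320
Position 3: 5 × 8^3 = 2560
Position 4: 3 × 8^4 = 12288
Position 5: 1 × 8^5 = 32768
Sum = 2 + 56 + 320 + 2560 + 12288 + 32768
= 47994


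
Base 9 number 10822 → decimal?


Positional values (base 9):
  2 × 9^0 = 2 × 1 = 2
  2 × 9^1 = 2 × 9 = 18
  8 × 9^2 = 8 × 81 = 648
  0 × 9^3 = 0 × 729 = 0
  1 × 9^4 = 1 × 6561 = 6561
Sum = 2 + 18 + 648 + 0 + 6561
= 7229


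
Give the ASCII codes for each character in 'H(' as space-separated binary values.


String: 'H('  (2 characters)
Per-character ASCII lookup:
  'H': uppercase starts at 65: 'H' = 65 + 7 = 72 → 1001000
  '(': special character: '(' = 40 → 101000
= 1001000 101000


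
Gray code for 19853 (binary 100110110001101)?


Binary: 100110110001101
Gray code: G = B XOR (B >> 1)
B >> 1 = 010011011000110
100110110001101 XOR 010011011000110:
  1 XOR 0 = 1
  0 XOR 1 = 1
  0 XOR 0 = 0
  1 XOR 0 = 1
  1 XOR 1 = 0
  0 XOR 1 = 1
  1 XOR 0 = 1
  1 XOR 1 = 0
  0 XOR 1 = 1
  0 XOR 0 = 0
  0 XOR 0 = 0
  1 XOR 0 = 1
  1 XOR 1 = 0
  0 XOR 1 = 1
  1 XOR 0 = 1
= 110101101001011


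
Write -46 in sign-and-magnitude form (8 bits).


Sign bit: 1 (negative)
Magnitude: 46 = 0101110
= 10101110


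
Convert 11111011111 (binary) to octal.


Group into 3-bit groups: 011111011111
  011 = 3
  111 = 7
  011 = 3
  111 = 7
= 0o3737


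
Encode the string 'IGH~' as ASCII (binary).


String: 'IGH~'  (4 characters)
Per-character ASCII lookup:
  'I': uppercase starts at 65: 'I' = 65 + 8 = 73 → 1001001
  'G': uppercase starts at 65: 'G' = 65 + 6 = 71 → 1000111
  'H': uppercase starts at 65: 'H' = 65 + 7 = 72 → 1001000
  '~': special character: '~' = 126 → 1111110
= 1001001 1000111 1001000 1111110


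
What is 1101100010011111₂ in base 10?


Positional values:
Bit 0: 1 × 2^0 = 1
Bit 1: 1 × 2^1 = 2
Bit 2: 1 × 2^2 = 4
Bit 3: 1 × 2^3 = 8
Bit 4: 1 × 2^4 = 16
Bit 7: 1 × 2^7 = 128
Bit 11: 1 × 2^11 = 2048
Bit 12: 1 × 2^12 = 4096
Bit 14: 1 × 2^14 = 16384
Bit 15: 1 × 2^15 = 32768
Sum = 1 + 2 + 4 + 8 + 16 + 128 + 2048 + 4096 + 16384 + 32768
= 55455


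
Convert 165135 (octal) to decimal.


Positional values:
Position 0: 5 × 8^0 = 5
Position 1: 3 × 8^1 = 24
Position 2: 1 × 8^2 = 64
Position 3: 5 × 8^3 = 2560
Position 4: 6 × 8^4 = 24576
Position 5: 1 × 8^5 = 32768
Sum = 5 + 24 + 64 + 2560 + 24576 + 32768
= 59997


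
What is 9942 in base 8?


Divide by 8 repeatedly:
9942 ÷ 8 = 1242 remainder 6
1242 ÷ 8 = 155 remainder 2
155 ÷ 8 = 19 remainder 3
19 ÷ 8 = 2 remainder 3
2 ÷ 8 = 0 remainder 2
Reading remainders bottom-up:
= 0o23326


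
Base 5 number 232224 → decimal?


Positional values (base 5):
  4 × 5^0 = 4 × 1 = 4
  2 × 5^1 = 2 × 5 = 10
  2 × 5^2 = 2 × 25 = 50
  2 × 5^3 = 2 × 125 = 250
  3 × 5^4 = 3 × 625 = 1875
  2 × 5^5 = 2 × 3125 = 6250
Sum = 4 + 10 + 50 + 250 + 1875 + 6250
= 8439


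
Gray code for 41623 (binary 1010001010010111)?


Binary: 1010001010010111
Gray code: G = B XOR (B >> 1)
B >> 1 = 0101000101001011
1010001010010111 XOR 0101000101001011:
  1 XOR 0 = 1
  0 XOR 1 = 1
  1 XOR 0 = 1
  0 XOR 1 = 1
  0 XOR 0 = 0
  0 XOR 0 = 0
  1 XOR 0 = 1
  0 XOR 1 = 1
  1 XOR 0 = 1
  0 XOR 1 = 1
  0 XOR 0 = 0
  1 XOR 0 = 1
  0 XOR 1 = 1
  1 XOR 0 = 1
  1 XOR 1 = 0
  1 XOR 1 = 0
= 1111001111011100


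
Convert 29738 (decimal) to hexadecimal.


Divide by 16 repeatedly:
29738 ÷ 16 = 1858 remainder 10 (A)
1858 ÷ 16 = 116 remainder 2 (2)
116 ÷ 16 = 7 remainder 4 (4)
7 ÷ 16 = 0 remainder 7 (7)
Reading remainders bottom-up:
= 0x742A


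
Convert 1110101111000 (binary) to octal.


Group into 3-bit groups: 001110101111000
  001 = 1
  110 = 6
  101 = 5
  111 = 7
  000 = 0
= 0o16570


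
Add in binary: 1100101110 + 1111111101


Align and add column by column (LSB to MSB, carry propagating):
  01100101110
+ 01111111101
  -----------
  col 0: 0 + 1 + 0 (carry in) = 1 → bit 1, carry out 0
  col 1: 1 + 0 + 0 (carry in) = 1 → bit 1, carry out 0
  col 2: 1 + 1 + 0 (carry in) = 2 → bit 0, carry out 1
  col 3: 1 + 1 + 1 (carry in) = 3 → bit 1, carry out 1
  col 4: 0 + 1 + 1 (carry in) = 2 → bit 0, carry out 1
  col 5: 1 + 1 + 1 (carry in) = 3 → bit 1, carry out 1
  col 6: 0 + 1 + 1 (carry in) = 2 → bit 0, carry out 1
  col 7: 0 + 1 + 1 (carry in) = 2 → bit 0, carry out 1
  col 8: 1 + 1 + 1 (carry in) = 3 → bit 1, carry out 1
  col 9: 1 + 1 + 1 (carry in) = 3 → bit 1, carry out 1
  col 10: 0 + 0 + 1 (carry in) = 1 → bit 1, carry out 0
Reading bits MSB→LSB: 11100101011
Strip leading zeros: 11100101011
= 11100101011


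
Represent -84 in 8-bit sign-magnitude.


Sign bit: 1 (negative)
Magnitude: 84 = 1010100
= 11010100


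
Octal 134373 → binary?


Each octal digit → 3 binary bits:
  1 = 001
  3 = 011
  4 = 100
  3 = 011
  7 = 111
  3 = 011
Concatenate: 001 011 100 011 111 011
= 001011100011111011


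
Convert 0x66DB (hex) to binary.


Each hex digit → 4 binary bits:
  6 = 0110
  6 = 0110
  D = 1101
  B = 1011
Concatenate: 0110 0110 1101 1011
= 0110011011011011


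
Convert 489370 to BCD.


Each digit → 4-bit binary:
  4 → 0100
  8 → 1000
  9 → 1001
  3 → 0011
  7 → 0111
  0 → 0000
= 0100 1000 1001 0011 0111 0000


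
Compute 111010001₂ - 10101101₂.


Align and subtract column by column (LSB to MSB, borrowing when needed):
  111010001
- 010101101
  ---------
  col 0: (1 - 0 borrow-in) - 1 → 1 - 1 = 0, borrow out 0
  col 1: (0 - 0 borrow-in) - 0 → 0 - 0 = 0, borrow out 0
  col 2: (0 - 0 borrow-in) - 1 → borrow from next column: (0+2) - 1 = 1, borrow out 1
  col 3: (0 - 1 borrow-in) - 1 → borrow from next column: (-1+2) - 1 = 0, borrow out 1
  col 4: (1 - 1 borrow-in) - 0 → 0 - 0 = 0, borrow out 0
  col 5: (0 - 0 borrow-in) - 1 → borrow from next column: (0+2) - 1 = 1, borrow out 1
  col 6: (1 - 1 borrow-in) - 0 → 0 - 0 = 0, borrow out 0
  col 7: (1 - 0 borrow-in) - 1 → 1 - 1 = 0, borrow out 0
  col 8: (1 - 0 borrow-in) - 0 → 1 - 0 = 1, borrow out 0
Reading bits MSB→LSB: 100100100
Strip leading zeros: 100100100
= 100100100


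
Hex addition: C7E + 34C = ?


Align and add column by column (LSB to MSB, each column mod 16 with carry):
  0C7E
+ 034C
  ----
  col 0: E(14) + C(12) + 0 (carry in) = 26 → A(10), carry out 1
  col 1: 7(7) + 4(4) + 1 (carry in) = 12 → C(12), carry out 0
  col 2: C(12) + 3(3) + 0 (carry in) = 15 → F(15), carry out 0
  col 3: 0(0) + 0(0) + 0 (carry in) = 0 → 0(0), carry out 0
Reading digits MSB→LSB: 0FCA
Strip leading zeros: FCA
= 0xFCA


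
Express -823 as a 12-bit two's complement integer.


Original: 001100110111
Step 1 - Invert all bits: 110011001000
Step 2 - Add 1: 110011001000 + 1
= 110011001001 (represents -823)


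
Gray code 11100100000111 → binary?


Gray code: 11100100000111
MSB stays the same: 1
Each subsequent bit = prev_binary XOR current_gray:
  B[1] = 1 XOR 1 = 0
  B[2] = 0 XOR 1 = 1
  B[3] = 1 XOR 0 = 1
  B[4] = 1 XOR 0 = 1
  B[5] = 1 XOR 1 = 0
  B[6] = 0 XOR 0 = 0
  B[7] = 0 XOR 0 = 0
  B[8] = 0 XOR 0 = 0
  B[9] = 0 XOR 0 = 0
  B[10] = 0 XOR 0 = 0
  B[11] = 0 XOR 1 = 1
  B[12] = 1 XOR 1 = 0
  B[13] = 0 XOR 1 = 1
= 10111000000101 (11781 decimal)


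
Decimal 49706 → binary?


Divide by 2 repeatedly:
49706 ÷ 2 = 24853 remainder 0
24853 ÷ 2 = 12426 remainder 1
12426 ÷ 2 = 6213 remainder 0
6213 ÷ 2 = 3106 remainder 1
3106 ÷ 2 = 1553 remainder 0
1553 ÷ 2 = 776 remainder 1
776 ÷ 2 = 388 remainder 0
388 ÷ 2 = 194 remainder 0
194 ÷ 2 = 97 remainder 0
97 ÷ 2 = 48 remainder 1
48 ÷ 2 = 24 remainder 0
24 ÷ 2 = 12 remainder 0
12 ÷ 2 = 6 remainder 0
6 ÷ 2 = 3 remainder 0
3 ÷ 2 = 1 remainder 1
1 ÷ 2 = 0 remainder 1
Reading remainders bottom-up:
= 1100001000101010


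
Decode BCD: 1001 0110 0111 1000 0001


Each 4-bit group → digit:
  1001 → 9
  0110 → 6
  0111 → 7
  1000 → 8
  0001 → 1
= 96781


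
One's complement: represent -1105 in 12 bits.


Original: 010001010001
Invert all bits:
  bit 0: 0 → 1
  bit 1: 1 → 0
  bit 2: 0 → 1
  bit 3: 0 → 1
  bit 4: 0 → 1
  bit 5: 1 → 0
  bit 6: 0 → 1
  bit 7: 1 → 0
  bit 8: 0 → 1
  bit 9: 0 → 1
  bit 10: 0 → 1
  bit 11: 1 → 0
= 101110101110


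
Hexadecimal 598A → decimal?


Positional values:
Position 0: A × 16^0 = 10 × 1 = 10
Position 1: 8 × 16^1 = 8 × 16 = 128
Position 2: 9 × 16^2 = 9 × 256 = 2304
Position 3: 5 × 16^3 = 5 × 4096 = 20480
Sum = 10 + 128 + 2304 + 20480
= 22922


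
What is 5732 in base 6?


Divide by 6 repeatedly:
5732 ÷ 6 = 955 remainder 2
955 ÷ 6 = 159 remainder 1
159 ÷ 6 = 26 remainder 3
26 ÷ 6 = 4 remainder 2
4 ÷ 6 = 0 remainder 4
Reading remainders bottom-up:
= 42312


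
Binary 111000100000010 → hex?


Group into 4-bit nibbles: 0111000100000010
  0111 = 7
  0001 = 1
  0000 = 0
  0010 = 2
= 0x7102


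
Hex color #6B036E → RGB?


Hex: #6B036E
R = 6B₁₆ = 107
G = 03₁₆ = 3
B = 6E₁₆ = 110
= RGB(107, 3, 110)


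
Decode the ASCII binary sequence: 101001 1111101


Codes (binary): 101001 1111101
Per-code ASCII lookup:
  101001 = 41  (special character) → ')'
  1111101 = 125  (special character) → '}'
= ')}'


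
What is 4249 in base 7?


Divide by 7 repeatedly:
4249 ÷ 7 = 607 remainder 0
607 ÷ 7 = 86 remainder 5
86 ÷ 7 = 12 remainder 2
12 ÷ 7 = 1 remainder 5
1 ÷ 7 = 0 remainder 1
Reading remainders bottom-up:
= 15250


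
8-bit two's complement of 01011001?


Original: 01011001
Step 1 - Invert all bits: 10100110
Step 2 - Add 1: 10100110 + 1
= 10100111 (represents -89)


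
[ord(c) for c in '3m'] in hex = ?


String: '3m'  (2 characters)
Per-character ASCII lookup:
  '3': digits start at 48: '3' = 48 + 3 = 51 → 0x33
  'm': lowercase starts at 97: 'm' = 97 + 12 = 109 → 0x6D
= 0x33 0x6D


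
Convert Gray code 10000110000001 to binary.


Gray code: 10000110000001
MSB stays the same: 1
Each subsequent bit = prev_binary XOR current_gray:
  B[1] = 1 XOR 0 = 1
  B[2] = 1 XOR 0 = 1
  B[3] = 1 XOR 0 = 1
  B[4] = 1 XOR 0 = 1
  B[5] = 1 XOR 1 = 0
  B[6] = 0 XOR 1 = 1
  B[7] = 1 XOR 0 = 1
  B[8] = 1 XOR 0 = 1
  B[9] = 1 XOR 0 = 1
  B[10] = 1 XOR 0 = 1
  B[11] = 1 XOR 0 = 1
  B[12] = 1 XOR 0 = 1
  B[13] = 1 XOR 1 = 0
= 11111011111110 (16126 decimal)


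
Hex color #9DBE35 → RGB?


Hex: #9DBE35
R = 9D₁₆ = 157
G = BE₁₆ = 190
B = 35₁₆ = 53
= RGB(157, 190, 53)


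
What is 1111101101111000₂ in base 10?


Positional values:
Bit 3: 1 × 2^3 = 8
Bit 4: 1 × 2^4 = 16
Bit 5: 1 × 2^5 = 32
Bit 6: 1 × 2^6 = 64
Bit 8: 1 × 2^8 = 256
Bit 9: 1 × 2^9 = 512
Bit 11: 1 × 2^11 = 2048
Bit 12: 1 × 2^12 = 4096
Bit 13: 1 × 2^13 = 8192
Bit 14: 1 × 2^14 = 16384
Bit 15: 1 × 2^15 = 32768
Sum = 8 + 16 + 32 + 64 + 256 + 512 + 2048 + 4096 + 8192 + 16384 + 32768
= 64376


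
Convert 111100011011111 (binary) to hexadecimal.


Group into 4-bit nibbles: 0111100011011111
  0111 = 7
  1000 = 8
  1101 = D
  1111 = F
= 0x78DF


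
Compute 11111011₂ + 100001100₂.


Align and add column by column (LSB to MSB, carry propagating):
  0011111011
+ 0100001100
  ----------
  col 0: 1 + 0 + 0 (carry in) = 1 → bit 1, carry out 0
  col 1: 1 + 0 + 0 (carry in) = 1 → bit 1, carry out 0
  col 2: 0 + 1 + 0 (carry in) = 1 → bit 1, carry out 0
  col 3: 1 + 1 + 0 (carry in) = 2 → bit 0, carry out 1
  col 4: 1 + 0 + 1 (carry in) = 2 → bit 0, carry out 1
  col 5: 1 + 0 + 1 (carry in) = 2 → bit 0, carry out 1
  col 6: 1 + 0 + 1 (carry in) = 2 → bit 0, carry out 1
  col 7: 1 + 0 + 1 (carry in) = 2 → bit 0, carry out 1
  col 8: 0 + 1 + 1 (carry in) = 2 → bit 0, carry out 1
  col 9: 0 + 0 + 1 (carry in) = 1 → bit 1, carry out 0
Reading bits MSB→LSB: 1000000111
Strip leading zeros: 1000000111
= 1000000111


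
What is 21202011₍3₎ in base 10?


Positional values (base 3):
  1 × 3^0 = 1 × 1 = 1
  1 × 3^1 = 1 × 3 = 3
  0 × 3^2 = 0 × 9 = 0
  2 × 3^3 = 2 × 27 = 54
  0 × 3^4 = 0 × 81 = 0
  2 × 3^5 = 2 × 243 = 486
  1 × 3^6 = 1 × 729 = 729
  2 × 3^7 = 2 × 2187 = 4374
Sum = 1 + 3 + 0 + 54 + 0 + 486 + 729 + 4374
= 5647


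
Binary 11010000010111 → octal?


Group into 3-bit groups: 011010000010111
  011 = 3
  010 = 2
  000 = 0
  010 = 2
  111 = 7
= 0o32027


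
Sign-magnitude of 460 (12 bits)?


Sign bit: 0 (positive)
Magnitude: 460 = 00111001100
= 000111001100


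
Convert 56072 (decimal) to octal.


Divide by 8 repeatedly:
56072 ÷ 8 = 7009 remainder 0
7009 ÷ 8 = 876 remainder 1
876 ÷ 8 = 109 remainder 4
109 ÷ 8 = 13 remainder 5
13 ÷ 8 = 1 remainder 5
1 ÷ 8 = 0 remainder 1
Reading remainders bottom-up:
= 0o155410


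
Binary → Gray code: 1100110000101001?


Binary: 1100110000101001
Gray code: G = B XOR (B >> 1)
B >> 1 = 0110011000010100
1100110000101001 XOR 0110011000010100:
  1 XOR 0 = 1
  1 XOR 1 = 0
  0 XOR 1 = 1
  0 XOR 0 = 0
  1 XOR 0 = 1
  1 XOR 1 = 0
  0 XOR 1 = 1
  0 XOR 0 = 0
  0 XOR 0 = 0
  0 XOR 0 = 0
  1 XOR 0 = 1
  0 XOR 1 = 1
  1 XOR 0 = 1
  0 XOR 1 = 1
  0 XOR 0 = 0
  1 XOR 0 = 1
= 1010101000111101


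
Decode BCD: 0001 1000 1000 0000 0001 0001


Each 4-bit group → digit:
  0001 → 1
  1000 → 8
  1000 → 8
  0000 → 0
  0001 → 1
  0001 → 1
= 188011


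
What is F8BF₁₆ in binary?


Each hex digit → 4 binary bits:
  F = 1111
  8 = 1000
  B = 1011
  F = 1111
Concatenate: 1111 1000 1011 1111
= 1111100010111111


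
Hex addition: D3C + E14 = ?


Align and add column by column (LSB to MSB, each column mod 16 with carry):
  0D3C
+ 0E14
  ----
  col 0: C(12) + 4(4) + 0 (carry in) = 16 → 0(0), carry out 1
  col 1: 3(3) + 1(1) + 1 (carry in) = 5 → 5(5), carry out 0
  col 2: D(13) + E(14) + 0 (carry in) = 27 → B(11), carry out 1
  col 3: 0(0) + 0(0) + 1 (carry in) = 1 → 1(1), carry out 0
Reading digits MSB→LSB: 1B50
Strip leading zeros: 1B50
= 0x1B50


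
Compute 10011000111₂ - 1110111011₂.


Align and subtract column by column (LSB to MSB, borrowing when needed):
  10011000111
- 01110111011
  -----------
  col 0: (1 - 0 borrow-in) - 1 → 1 - 1 = 0, borrow out 0
  col 1: (1 - 0 borrow-in) - 1 → 1 - 1 = 0, borrow out 0
  col 2: (1 - 0 borrow-in) - 0 → 1 - 0 = 1, borrow out 0
  col 3: (0 - 0 borrow-in) - 1 → borrow from next column: (0+2) - 1 = 1, borrow out 1
  col 4: (0 - 1 borrow-in) - 1 → borrow from next column: (-1+2) - 1 = 0, borrow out 1
  col 5: (0 - 1 borrow-in) - 1 → borrow from next column: (-1+2) - 1 = 0, borrow out 1
  col 6: (1 - 1 borrow-in) - 0 → 0 - 0 = 0, borrow out 0
  col 7: (1 - 0 borrow-in) - 1 → 1 - 1 = 0, borrow out 0
  col 8: (0 - 0 borrow-in) - 1 → borrow from next column: (0+2) - 1 = 1, borrow out 1
  col 9: (0 - 1 borrow-in) - 1 → borrow from next column: (-1+2) - 1 = 0, borrow out 1
  col 10: (1 - 1 borrow-in) - 0 → 0 - 0 = 0, borrow out 0
Reading bits MSB→LSB: 00100001100
Strip leading zeros: 100001100
= 100001100


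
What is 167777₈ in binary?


Each octal digit → 3 binary bits:
  1 = 001
  6 = 110
  7 = 111
  7 = 111
  7 = 111
  7 = 111
Concatenate: 001 110 111 111 111 111
= 001110111111111111


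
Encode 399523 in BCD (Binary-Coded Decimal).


Each digit → 4-bit binary:
  3 → 0011
  9 → 1001
  9 → 1001
  5 → 0101
  2 → 0010
  3 → 0011
= 0011 1001 1001 0101 0010 0011


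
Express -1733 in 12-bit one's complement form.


Original: 011011000101
Invert all bits:
  bit 0: 0 → 1
  bit 1: 1 → 0
  bit 2: 1 → 0
  bit 3: 0 → 1
  bit 4: 1 → 0
  bit 5: 1 → 0
  bit 6: 0 → 1
  bit 7: 0 → 1
  bit 8: 0 → 1
  bit 9: 1 → 0
  bit 10: 0 → 1
  bit 11: 1 → 0
= 100100111010


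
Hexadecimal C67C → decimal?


Positional values:
Position 0: C × 16^0 = 12 × 1 = 12
Position 1: 7 × 16^1 = 7 × 16 = 112
Position 2: 6 × 16^2 = 6 × 256 = 1536
Position 3: C × 16^3 = 12 × 4096 = 49152
Sum = 12 + 112 + 1536 + 49152
= 50812


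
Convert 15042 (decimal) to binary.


Divide by 2 repeatedly:
15042 ÷ 2 = 7521 remainder 0
7521 ÷ 2 = 3760 remainder 1
3760 ÷ 2 = 1880 remainder 0
1880 ÷ 2 = 940 remainder 0
940 ÷ 2 = 470 remainder 0
470 ÷ 2 = 235 remainder 0
235 ÷ 2 = 117 remainder 1
117 ÷ 2 = 58 remainder 1
58 ÷ 2 = 29 remainder 0
29 ÷ 2 = 14 remainder 1
14 ÷ 2 = 7 remainder 0
7 ÷ 2 = 3 remainder 1
3 ÷ 2 = 1 remainder 1
1 ÷ 2 = 0 remainder 1
Reading remainders bottom-up:
= 11101011000010


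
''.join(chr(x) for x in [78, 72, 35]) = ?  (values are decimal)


Codes (decimal): 78 72 35
Per-code ASCII lookup:
  78  (range 65-90: uppercase, 78 - 65 = 13) → 'N'
  72  (range 65-90: uppercase, 72 - 65 = 7) → 'H'
  35  (special character) → '#'
= 'NH#'


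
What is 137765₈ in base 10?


Positional values:
Position 0: 5 × 8^0 = 5
Position 1: 6 × 8^1 = 48
Position 2: 7 × 8^2 = 448
Position 3: 7 × 8^3 = 3584
Position 4: 3 × 8^4 = 12288
Position 5: 1 × 8^5 = 32768
Sum = 5 + 48 + 448 + 3584 + 12288 + 32768
= 49141


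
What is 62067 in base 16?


Divide by 16 repeatedly:
62067 ÷ 16 = 3879 remainder 3 (3)
3879 ÷ 16 = 242 remainder 7 (7)
242 ÷ 16 = 15 remainder 2 (2)
15 ÷ 16 = 0 remainder 15 (F)
Reading remainders bottom-up:
= 0xF273


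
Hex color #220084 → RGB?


Hex: #220084
R = 22₁₆ = 34
G = 00₁₆ = 0
B = 84₁₆ = 132
= RGB(34, 0, 132)


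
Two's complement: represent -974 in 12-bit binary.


Original: 001111001110
Step 1 - Invert all bits: 110000110001
Step 2 - Add 1: 110000110001 + 1
= 110000110010 (represents -974)


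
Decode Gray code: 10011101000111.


Gray code: 10011101000111
MSB stays the same: 1
Each subsequent bit = prev_binary XOR current_gray:
  B[1] = 1 XOR 0 = 1
  B[2] = 1 XOR 0 = 1
  B[3] = 1 XOR 1 = 0
  B[4] = 0 XOR 1 = 1
  B[5] = 1 XOR 1 = 0
  B[6] = 0 XOR 0 = 0
  B[7] = 0 XOR 1 = 1
  B[8] = 1 XOR 0 = 1
  B[9] = 1 XOR 0 = 1
  B[10] = 1 XOR 0 = 1
  B[11] = 1 XOR 1 = 0
  B[12] = 0 XOR 1 = 1
  B[13] = 1 XOR 1 = 0
= 11101001111010 (14970 decimal)


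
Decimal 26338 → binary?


Divide by 2 repeatedly:
26338 ÷ 2 = 13169 remainder 0
13169 ÷ 2 = 6584 remainder 1
6584 ÷ 2 = 3292 remainder 0
3292 ÷ 2 = 1646 remainder 0
1646 ÷ 2 = 823 remainder 0
823 ÷ 2 = 411 remainder 1
411 ÷ 2 = 205 remainder 1
205 ÷ 2 = 102 remainder 1
102 ÷ 2 = 51 remainder 0
51 ÷ 2 = 25 remainder 1
25 ÷ 2 = 12 remainder 1
12 ÷ 2 = 6 remainder 0
6 ÷ 2 = 3 remainder 0
3 ÷ 2 = 1 remainder 1
1 ÷ 2 = 0 remainder 1
Reading remainders bottom-up:
= 110011011100010


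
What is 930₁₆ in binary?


Each hex digit → 4 binary bits:
  9 = 1001
  3 = 0011
  0 = 0000
Concatenate: 1001 0011 0000
= 100100110000


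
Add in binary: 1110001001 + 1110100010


Align and add column by column (LSB to MSB, carry propagating):
  01110001001
+ 01110100010
  -----------
  col 0: 1 + 0 + 0 (carry in) = 1 → bit 1, carry out 0
  col 1: 0 + 1 + 0 (carry in) = 1 → bit 1, carry out 0
  col 2: 0 + 0 + 0 (carry in) = 0 → bit 0, carry out 0
  col 3: 1 + 0 + 0 (carry in) = 1 → bit 1, carry out 0
  col 4: 0 + 0 + 0 (carry in) = 0 → bit 0, carry out 0
  col 5: 0 + 1 + 0 (carry in) = 1 → bit 1, carry out 0
  col 6: 0 + 0 + 0 (carry in) = 0 → bit 0, carry out 0
  col 7: 1 + 1 + 0 (carry in) = 2 → bit 0, carry out 1
  col 8: 1 + 1 + 1 (carry in) = 3 → bit 1, carry out 1
  col 9: 1 + 1 + 1 (carry in) = 3 → bit 1, carry out 1
  col 10: 0 + 0 + 1 (carry in) = 1 → bit 1, carry out 0
Reading bits MSB→LSB: 11100101011
Strip leading zeros: 11100101011
= 11100101011


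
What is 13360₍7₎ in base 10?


Positional values (base 7):
  0 × 7^0 = 0 × 1 = 0
  6 × 7^1 = 6 × 7 = 42
  3 × 7^2 = 3 × 49 = 147
  3 × 7^3 = 3 × 343 = 1029
  1 × 7^4 = 1 × 2401 = 2401
Sum = 0 + 42 + 147 + 1029 + 2401
= 3619


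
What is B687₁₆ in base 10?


Positional values:
Position 0: 7 × 16^0 = 7 × 1 = 7
Position 1: 8 × 16^1 = 8 × 16 = 128
Position 2: 6 × 16^2 = 6 × 256 = 1536
Position 3: B × 16^3 = 11 × 4096 = 45056
Sum = 7 + 128 + 1536 + 45056
= 46727


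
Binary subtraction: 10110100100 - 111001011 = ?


Align and subtract column by column (LSB to MSB, borrowing when needed):
  10110100100
- 00111001011
  -----------
  col 0: (0 - 0 borrow-in) - 1 → borrow from next column: (0+2) - 1 = 1, borrow out 1
  col 1: (0 - 1 borrow-in) - 1 → borrow from next column: (-1+2) - 1 = 0, borrow out 1
  col 2: (1 - 1 borrow-in) - 0 → 0 - 0 = 0, borrow out 0
  col 3: (0 - 0 borrow-in) - 1 → borrow from next column: (0+2) - 1 = 1, borrow out 1
  col 4: (0 - 1 borrow-in) - 0 → borrow from next column: (-1+2) - 0 = 1, borrow out 1
  col 5: (1 - 1 borrow-in) - 0 → 0 - 0 = 0, borrow out 0
  col 6: (0 - 0 borrow-in) - 1 → borrow from next column: (0+2) - 1 = 1, borrow out 1
  col 7: (1 - 1 borrow-in) - 1 → borrow from next column: (0+2) - 1 = 1, borrow out 1
  col 8: (1 - 1 borrow-in) - 1 → borrow from next column: (0+2) - 1 = 1, borrow out 1
  col 9: (0 - 1 borrow-in) - 0 → borrow from next column: (-1+2) - 0 = 1, borrow out 1
  col 10: (1 - 1 borrow-in) - 0 → 0 - 0 = 0, borrow out 0
Reading bits MSB→LSB: 01111011001
Strip leading zeros: 1111011001
= 1111011001


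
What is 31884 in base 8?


Divide by 8 repeatedly:
31884 ÷ 8 = 3985 remainder 4
3985 ÷ 8 = 498 remainder 1
498 ÷ 8 = 62 remainder 2
62 ÷ 8 = 7 remainder 6
7 ÷ 8 = 0 remainder 7
Reading remainders bottom-up:
= 0o76214


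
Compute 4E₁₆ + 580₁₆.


Align and add column by column (LSB to MSB, each column mod 16 with carry):
  004E
+ 0580
  ----
  col 0: E(14) + 0(0) + 0 (carry in) = 14 → E(14), carry out 0
  col 1: 4(4) + 8(8) + 0 (carry in) = 12 → C(12), carry out 0
  col 2: 0(0) + 5(5) + 0 (carry in) = 5 → 5(5), carry out 0
  col 3: 0(0) + 0(0) + 0 (carry in) = 0 → 0(0), carry out 0
Reading digits MSB→LSB: 05CE
Strip leading zeros: 5CE
= 0x5CE


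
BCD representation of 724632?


Each digit → 4-bit binary:
  7 → 0111
  2 → 0010
  4 → 0100
  6 → 0110
  3 → 0011
  2 → 0010
= 0111 0010 0100 0110 0011 0010


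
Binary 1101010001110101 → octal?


Group into 3-bit groups: 001101010001110101
  001 = 1
  101 = 5
  010 = 2
  001 = 1
  110 = 6
  101 = 5
= 0o152165


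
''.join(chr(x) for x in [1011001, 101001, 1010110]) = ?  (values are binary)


Codes (binary): 1011001 101001 1010110
Per-code ASCII lookup:
  1011001 = 89  (range 65-90: uppercase, 89 - 65 = 24) → 'Y'
  101001 = 41  (special character) → ')'
  1010110 = 86  (range 65-90: uppercase, 86 - 65 = 21) → 'V'
= 'Y)V'


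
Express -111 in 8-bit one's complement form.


Original: 01101111
Invert all bits:
  bit 0: 0 → 1
  bit 1: 1 → 0
  bit 2: 1 → 0
  bit 3: 0 → 1
  bit 4: 1 → 0
  bit 5: 1 → 0
  bit 6: 1 → 0
  bit 7: 1 → 0
= 10010000


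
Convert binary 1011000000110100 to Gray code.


Binary: 1011000000110100
Gray code: G = B XOR (B >> 1)
B >> 1 = 0101100000011010
1011000000110100 XOR 0101100000011010:
  1 XOR 0 = 1
  0 XOR 1 = 1
  1 XOR 0 = 1
  1 XOR 1 = 0
  0 XOR 1 = 1
  0 XOR 0 = 0
  0 XOR 0 = 0
  0 XOR 0 = 0
  0 XOR 0 = 0
  0 XOR 0 = 0
  1 XOR 0 = 1
  1 XOR 1 = 0
  0 XOR 1 = 1
  1 XOR 0 = 1
  0 XOR 1 = 1
  0 XOR 0 = 0
= 1110100000101110


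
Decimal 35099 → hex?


Divide by 16 repeatedly:
35099 ÷ 16 = 2193 remainder 11 (B)
2193 ÷ 16 = 137 remainder 1 (1)
137 ÷ 16 = 8 remainder 9 (9)
8 ÷ 16 = 0 remainder 8 (8)
Reading remainders bottom-up:
= 0x891B


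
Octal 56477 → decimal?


Positional values:
Position 0: 7 × 8^0 = 7
Position 1: 7 × 8^1 = 56
Position 2: 4 × 8^2 = 256
Position 3: 6 × 8^3 = 3072
Position 4: 5 × 8^4 = 20480
Sum = 7 + 56 + 256 + 3072 + 20480
= 23871


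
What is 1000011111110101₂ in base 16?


Group into 4-bit nibbles: 1000011111110101
  1000 = 8
  0111 = 7
  1111 = F
  0101 = 5
= 0x87F5


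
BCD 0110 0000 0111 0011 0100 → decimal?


Each 4-bit group → digit:
  0110 → 6
  0000 → 0
  0111 → 7
  0011 → 3
  0100 → 4
= 60734


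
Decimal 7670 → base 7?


Divide by 7 repeatedly:
7670 ÷ 7 = 1095 remainder 5
1095 ÷ 7 = 156 remainder 3
156 ÷ 7 = 22 remainder 2
22 ÷ 7 = 3 remainder 1
3 ÷ 7 = 0 remainder 3
Reading remainders bottom-up:
= 31235


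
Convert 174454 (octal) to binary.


Each octal digit → 3 binary bits:
  1 = 001
  7 = 111
  4 = 100
  4 = 100
  5 = 101
  4 = 100
Concatenate: 001 111 100 100 101 100
= 001111100100101100


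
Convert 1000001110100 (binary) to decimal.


Positional values:
Bit 2: 1 × 2^2 = 4
Bit 4: 1 × 2^4 = 16
Bit 5: 1 × 2^5 = 32
Bit 6: 1 × 2^6 = 64
Bit 12: 1 × 2^12 = 4096
Sum = 4 + 16 + 32 + 64 + 4096
= 4212


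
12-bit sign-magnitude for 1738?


Sign bit: 0 (positive)
Magnitude: 1738 = 11011001010
= 011011001010


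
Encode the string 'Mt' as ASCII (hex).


String: 'Mt'  (2 characters)
Per-character ASCII lookup:
  'M': uppercase starts at 65: 'M' = 65 + 12 = 77 → 0x4D
  't': lowercase starts at 97: 't' = 97 + 19 = 116 → 0x74
= 0x4D 0x74


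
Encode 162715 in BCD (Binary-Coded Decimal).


Each digit → 4-bit binary:
  1 → 0001
  6 → 0110
  2 → 0010
  7 → 0111
  1 → 0001
  5 → 0101
= 0001 0110 0010 0111 0001 0101


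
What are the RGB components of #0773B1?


Hex: #0773B1
R = 07₁₆ = 7
G = 73₁₆ = 115
B = B1₁₆ = 177
= RGB(7, 115, 177)


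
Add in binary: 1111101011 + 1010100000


Align and add column by column (LSB to MSB, carry propagating):
  01111101011
+ 01010100000
  -----------
  col 0: 1 + 0 + 0 (carry in) = 1 → bit 1, carry out 0
  col 1: 1 + 0 + 0 (carry in) = 1 → bit 1, carry out 0
  col 2: 0 + 0 + 0 (carry in) = 0 → bit 0, carry out 0
  col 3: 1 + 0 + 0 (carry in) = 1 → bit 1, carry out 0
  col 4: 0 + 0 + 0 (carry in) = 0 → bit 0, carry out 0
  col 5: 1 + 1 + 0 (carry in) = 2 → bit 0, carry out 1
  col 6: 1 + 0 + 1 (carry in) = 2 → bit 0, carry out 1
  col 7: 1 + 1 + 1 (carry in) = 3 → bit 1, carry out 1
  col 8: 1 + 0 + 1 (carry in) = 2 → bit 0, carry out 1
  col 9: 1 + 1 + 1 (carry in) = 3 → bit 1, carry out 1
  col 10: 0 + 0 + 1 (carry in) = 1 → bit 1, carry out 0
Reading bits MSB→LSB: 11010001011
Strip leading zeros: 11010001011
= 11010001011
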